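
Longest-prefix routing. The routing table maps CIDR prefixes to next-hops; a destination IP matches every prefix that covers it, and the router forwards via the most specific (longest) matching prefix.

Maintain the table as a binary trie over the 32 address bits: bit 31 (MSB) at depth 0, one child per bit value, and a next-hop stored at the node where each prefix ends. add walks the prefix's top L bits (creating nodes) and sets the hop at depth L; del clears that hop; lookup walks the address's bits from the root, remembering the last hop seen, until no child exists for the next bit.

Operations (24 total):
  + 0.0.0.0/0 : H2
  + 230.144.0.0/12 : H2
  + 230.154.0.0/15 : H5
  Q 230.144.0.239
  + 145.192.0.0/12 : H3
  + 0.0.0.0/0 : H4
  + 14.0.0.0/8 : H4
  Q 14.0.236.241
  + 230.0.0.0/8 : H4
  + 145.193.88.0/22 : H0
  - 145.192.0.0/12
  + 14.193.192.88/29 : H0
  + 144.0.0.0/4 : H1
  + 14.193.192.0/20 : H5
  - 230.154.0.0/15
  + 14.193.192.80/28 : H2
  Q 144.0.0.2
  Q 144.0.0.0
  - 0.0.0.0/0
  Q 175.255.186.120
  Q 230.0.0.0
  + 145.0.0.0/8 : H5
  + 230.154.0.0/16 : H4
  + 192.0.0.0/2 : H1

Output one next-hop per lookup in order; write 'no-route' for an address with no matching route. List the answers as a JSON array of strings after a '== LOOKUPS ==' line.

Process each operation:
  + 0.0.0.0/0 (H2) depth=0
  + 230.144.0.0/12 (H2) depth=12
  + 230.154.0.0/15 (H5) depth=15
  lookup 230.144.0.239: bits 111001101001 walk d0:H2→d1:-→d2:-→d3:-→d4:-→d5:-→d6:-→d7:-→d8:-→d9:-→d10:-→d11:-→d12:H2 -> H2
  + 145.192.0.0/12 (H3) depth=12
  + 0.0.0.0/0 (H4) depth=0
  + 14.0.0.0/8 (H4) depth=8
  lookup 14.0.236.241: bits 00001110 walk d0:H4→d1:-→d2:-→d3:-→d4:-→d5:-→d6:-→d7:-→d8:H4 -> H4
  + 230.0.0.0/8 (H4) depth=8
  + 145.193.88.0/22 (H0) depth=22
  - 145.192.0.0/12 clear@12
  + 14.193.192.88/29 (H0) depth=29
  + 144.0.0.0/4 (H1) depth=4
  + 14.193.192.0/20 (H5) depth=20
  - 230.154.0.0/15 clear@15
  + 14.193.192.80/28 (H2) depth=28
  lookup 144.0.0.2: bits 1001000 walk d0:H4→d1:-→d2:-→d3:-→d4:H1→d5:-→d6:-→d7:- -> H1
  lookup 144.0.0.0: bits 1001000 walk d0:H4→d1:-→d2:-→d3:-→d4:H1→d5:-→d6:-→d7:- -> H1
  - 0.0.0.0/0 clear@0
  lookup 175.255.186.120: bits 10 walk d0:-→d1:-→d2:- -> no-route
  lookup 230.0.0.0: bits 11100110 walk d0:-→d1:-→d2:-→d3:-→d4:-→d5:-→d6:-→d7:-→d8:H4 -> H4
  + 145.0.0.0/8 (H5) depth=8
  + 230.154.0.0/16 (H4) depth=16
  + 192.0.0.0/2 (H1) depth=2

== LOOKUPS ==
["H2","H4","H1","H1","no-route","H4"]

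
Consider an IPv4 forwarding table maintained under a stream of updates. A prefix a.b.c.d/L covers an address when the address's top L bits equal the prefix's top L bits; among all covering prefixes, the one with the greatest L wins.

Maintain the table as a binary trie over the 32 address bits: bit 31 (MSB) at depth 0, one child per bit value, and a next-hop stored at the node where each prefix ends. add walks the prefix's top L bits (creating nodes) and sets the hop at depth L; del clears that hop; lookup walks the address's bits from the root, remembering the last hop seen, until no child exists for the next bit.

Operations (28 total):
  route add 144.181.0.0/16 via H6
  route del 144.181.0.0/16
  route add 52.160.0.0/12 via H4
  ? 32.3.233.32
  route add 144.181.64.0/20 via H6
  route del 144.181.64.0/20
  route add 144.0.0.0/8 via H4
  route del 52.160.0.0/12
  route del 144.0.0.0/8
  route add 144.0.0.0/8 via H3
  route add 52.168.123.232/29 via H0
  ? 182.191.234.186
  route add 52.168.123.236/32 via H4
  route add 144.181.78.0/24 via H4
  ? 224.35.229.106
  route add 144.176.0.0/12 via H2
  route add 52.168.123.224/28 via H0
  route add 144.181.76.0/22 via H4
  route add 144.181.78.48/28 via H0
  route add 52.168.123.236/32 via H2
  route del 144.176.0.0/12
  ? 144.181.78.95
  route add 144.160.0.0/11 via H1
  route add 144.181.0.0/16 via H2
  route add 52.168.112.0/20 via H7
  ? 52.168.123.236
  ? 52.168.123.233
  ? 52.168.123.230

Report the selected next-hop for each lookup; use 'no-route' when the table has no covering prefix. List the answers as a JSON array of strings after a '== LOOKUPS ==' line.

Trace:
  add 144.181.0.0/16 -> H6 at depth 16
  del 144.181.0.0/16 (clear depth 16)
  add 52.160.0.0/12 -> H4 at depth 12
  lookup 32.3.233.32: bits 001 walk d0:-→d1:-→d2:-→d3:- -> no-route
  add 144.181.64.0/20 -> H6 at depth 20
  del 144.181.64.0/20 (clear depth 20)
  add 144.0.0.0/8 -> H4 at depth 8
  del 52.160.0.0/12 (clear depth 12)
  del 144.0.0.0/8 (clear depth 8)
  add 144.0.0.0/8 -> H3 at depth 8
  add 52.168.123.232/29 -> H0 at depth 29
  lookup 182.191.234.186: bits 10 walk d0:-→d1:-→d2:- -> no-route
  add 52.168.123.236/32 -> H4 at depth 32
  add 144.181.78.0/24 -> H4 at depth 24
  lookup 224.35.229.106: bits 1 walk d0:-→d1:- -> no-route
  add 144.176.0.0/12 -> H2 at depth 12
  add 52.168.123.224/28 -> H0 at depth 28
  add 144.181.76.0/22 -> H4 at depth 22
  add 144.181.78.48/28 -> H0 at depth 28
  add 52.168.123.236/32 -> H2 at depth 32
  del 144.176.0.0/12 (clear depth 12)
  lookup 144.181.78.95: bits 1001000010110101010011100 walk d0:-→d1:-→d2:-→d3:-→d4:-→d5:-→d6:-→d7:-→d8:H3→d9:-→d10:-→d11:-→d12:-→d13:-→d14:-→d15:-→d16:-→d17:-→d18:-→d19:-→d20:-→d21:-→d22:H4→d23:-→d24:H4→d25:- -> H4
  add 144.160.0.0/11 -> H1 at depth 11
  add 144.181.0.0/16 -> H2 at depth 16
  add 52.168.112.0/20 -> H7 at depth 20
  lookup 52.168.123.236: bits 00110100101010000111101111101100 walk d0:-→d1:-→d2:-→d3:-→d4:-→d5:-→d6:-→d7:-→d8:-→d9:-→d10:-→d11:-→d12:-→d13:-→d14:-→d15:-→d16:-→d17:-→d18:-→d19:-→d20:H7→d21:-→d22:-→d23:-→d24:-→d25:-→d26:-→d27:-→d28:H0→d29:H0→d30:-→d31:-→d32:H2 -> H2
  lookup 52.168.123.233: bits 00110100101010000111101111101 walk d0:-→d1:-→d2:-→d3:-→d4:-→d5:-→d6:-→d7:-→d8:-→d9:-→d10:-→d11:-→d12:-→d13:-→d14:-→d15:-→d16:-→d17:-→d18:-→d19:-→d20:H7→d21:-→d22:-→d23:-→d24:-→d25:-→d26:-→d27:-→d28:H0→d29:H0 -> H0
  lookup 52.168.123.230: bits 0011010010101000011110111110 walk d0:-→d1:-→d2:-→d3:-→d4:-→d5:-→d6:-→d7:-→d8:-→d9:-→d10:-→d11:-→d12:-→d13:-→d14:-→d15:-→d16:-→d17:-→d18:-→d19:-→d20:H7→d21:-→d22:-→d23:-→d24:-→d25:-→d26:-→d27:-→d28:H0 -> H0

== LOOKUPS ==
["no-route","no-route","no-route","H4","H2","H0","H0"]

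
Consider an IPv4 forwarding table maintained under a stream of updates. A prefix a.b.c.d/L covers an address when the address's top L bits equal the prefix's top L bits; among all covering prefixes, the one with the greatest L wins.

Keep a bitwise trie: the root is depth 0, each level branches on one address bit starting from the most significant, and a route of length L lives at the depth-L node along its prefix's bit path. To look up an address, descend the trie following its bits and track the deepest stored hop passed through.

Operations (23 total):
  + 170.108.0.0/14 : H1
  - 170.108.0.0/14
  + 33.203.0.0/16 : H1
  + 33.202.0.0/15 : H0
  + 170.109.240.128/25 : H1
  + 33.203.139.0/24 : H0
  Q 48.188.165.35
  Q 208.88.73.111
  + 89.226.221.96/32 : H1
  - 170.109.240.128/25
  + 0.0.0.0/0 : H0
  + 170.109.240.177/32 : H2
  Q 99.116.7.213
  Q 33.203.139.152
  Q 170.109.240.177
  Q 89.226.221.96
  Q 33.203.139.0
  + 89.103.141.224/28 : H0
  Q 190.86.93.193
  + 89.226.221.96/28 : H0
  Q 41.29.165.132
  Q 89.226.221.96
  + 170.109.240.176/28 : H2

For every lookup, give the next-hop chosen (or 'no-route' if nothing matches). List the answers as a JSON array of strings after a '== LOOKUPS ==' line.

Apply in order:
  + 170.108.0.0/14 (H1) depth=14
  - 170.108.0.0/14 clear@14
  + 33.203.0.0/16 (H1) depth=16
  + 33.202.0.0/15 (H0) depth=15
  + 170.109.240.128/25 (H1) depth=25
  + 33.203.139.0/24 (H0) depth=24
  lookup 48.188.165.35: bits 001 walk d0:-→d1:-→d2:-→d3:- -> no-route
  lookup 208.88.73.111: bits 1 walk d0:-→d1:- -> no-route
  + 89.226.221.96/32 (H1) depth=32
  - 170.109.240.128/25 clear@25
  + 0.0.0.0/0 (H0) depth=0
  + 170.109.240.177/32 (H2) depth=32
  lookup 99.116.7.213: bits 01 walk d0:H0→d1:-→d2:- -> H0
  lookup 33.203.139.152: bits 001000011100101110001011 walk d0:H0→d1:-→d2:-→d3:-→d4:-→d5:-→d6:-→d7:-→d8:-→d9:-→d10:-→d11:-→d12:-→d13:-→d14:-→d15:H0→d16:H1→d17:-→d18:-→d19:-→d20:-→d21:-→d22:-→d23:-→d24:H0 -> H0
  lookup 170.109.240.177: bits 10101010011011011111000010110001 walk d0:H0→d1:-→d2:-→d3:-→d4:-→d5:-→d6:-→d7:-→d8:-→d9:-→d10:-→d11:-→d12:-→d13:-→d14:-→d15:-→d16:-→d17:-→d18:-→d19:-→d20:-→d21:-→d22:-→d23:-→d24:-→d25:-→d26:-→d27:-→d28:-→d29:-→d30:-→d31:-→d32:H2 -> H2
  lookup 89.226.221.96: bits 01011001111000101101110101100000 walk d0:H0→d1:-→d2:-→d3:-→d4:-→d5:-→d6:-→d7:-→d8:-→d9:-→d10:-→d11:-→d12:-→d13:-→d14:-→d15:-→d16:-→d17:-→d18:-→d19:-→d20:-→d21:-→d22:-→d23:-→d24:-→d25:-→d26:-→d27:-→d28:-→d29:-→d30:-→d31:-→d32:H1 -> H1
  lookup 33.203.139.0: bits 001000011100101110001011 walk d0:H0→d1:-→d2:-→d3:-→d4:-→d5:-→d6:-→d7:-→d8:-→d9:-→d10:-→d11:-→d12:-→d13:-→d14:-→d15:H0→d16:H1→d17:-→d18:-→d19:-→d20:-→d21:-→d22:-→d23:-→d24:H0 -> H0
  + 89.103.141.224/28 (H0) depth=28
  lookup 190.86.93.193: bits 101 walk d0:H0→d1:-→d2:-→d3:- -> H0
  + 89.226.221.96/28 (H0) depth=28
  lookup 41.29.165.132: bits 0010 walk d0:H0→d1:-→d2:-→d3:-→d4:- -> H0
  lookup 89.226.221.96: bits 01011001111000101101110101100000 walk d0:H0→d1:-→d2:-→d3:-→d4:-→d5:-→d6:-→d7:-→d8:-→d9:-→d10:-→d11:-→d12:-→d13:-→d14:-→d15:-→d16:-→d17:-→d18:-→d19:-→d20:-→d21:-→d22:-→d23:-→d24:-→d25:-→d26:-→d27:-→d28:H0→d29:-→d30:-→d31:-→d32:H1 -> H1
  + 170.109.240.176/28 (H2) depth=28

== LOOKUPS ==
["no-route","no-route","H0","H0","H2","H1","H0","H0","H0","H1"]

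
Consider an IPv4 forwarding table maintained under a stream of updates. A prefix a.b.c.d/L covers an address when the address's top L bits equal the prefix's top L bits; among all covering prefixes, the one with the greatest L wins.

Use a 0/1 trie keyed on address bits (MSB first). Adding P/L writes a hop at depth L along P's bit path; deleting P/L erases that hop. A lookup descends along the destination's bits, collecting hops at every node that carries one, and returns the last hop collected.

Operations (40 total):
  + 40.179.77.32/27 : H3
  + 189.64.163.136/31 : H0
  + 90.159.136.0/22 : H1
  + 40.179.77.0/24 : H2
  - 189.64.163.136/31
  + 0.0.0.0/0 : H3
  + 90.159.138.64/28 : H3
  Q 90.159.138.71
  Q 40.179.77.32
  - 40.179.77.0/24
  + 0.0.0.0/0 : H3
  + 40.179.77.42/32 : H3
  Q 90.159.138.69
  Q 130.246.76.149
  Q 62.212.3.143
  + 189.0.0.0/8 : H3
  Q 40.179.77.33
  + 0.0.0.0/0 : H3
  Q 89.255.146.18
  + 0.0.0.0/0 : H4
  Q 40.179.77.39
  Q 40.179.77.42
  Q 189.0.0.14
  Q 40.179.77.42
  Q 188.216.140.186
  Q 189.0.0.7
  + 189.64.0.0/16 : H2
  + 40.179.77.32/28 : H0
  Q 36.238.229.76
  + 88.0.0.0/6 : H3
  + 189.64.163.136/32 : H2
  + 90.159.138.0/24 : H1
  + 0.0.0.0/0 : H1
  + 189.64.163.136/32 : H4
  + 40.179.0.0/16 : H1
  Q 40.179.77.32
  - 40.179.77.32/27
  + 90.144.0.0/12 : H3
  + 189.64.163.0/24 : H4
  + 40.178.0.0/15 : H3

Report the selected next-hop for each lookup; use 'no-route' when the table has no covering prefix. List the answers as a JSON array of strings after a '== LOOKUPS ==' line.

Trace:
  add 40.179.77.32/27 -> H3 at depth 27
  add 189.64.163.136/31 -> H0 at depth 31
  add 90.159.136.0/22 -> H1 at depth 22
  add 40.179.77.0/24 -> H2 at depth 24
  - 189.64.163.136/31 clear@31
  add 0.0.0.0/0 -> H3 at depth 0
  add 90.159.138.64/28 -> H3 at depth 28
  Q 90.159.138.71: descend 0101101010011111100010100100 ; hops seen [H3,H1,H3] ; pick H3
  Q 40.179.77.32: descend 001010001011001101001101001 ; hops seen [H3,H2,H3] ; pick H3
  - 40.179.77.0/24 clear@24
  add 0.0.0.0/0 -> H3 at depth 0
  add 40.179.77.42/32 -> H3 at depth 32
  Q 90.159.138.69: descend 0101101010011111100010100100 ; hops seen [H3,H1,H3] ; pick H3
  Q 130.246.76.149: descend 10 ; hops seen [H3] ; pick H3
  Q 62.212.3.143: descend 001 ; hops seen [H3] ; pick H3
  add 189.0.0.0/8 -> H3 at depth 8
  Q 40.179.77.33: descend 0010100010110011010011010010 ; hops seen [H3,H3] ; pick H3
  add 0.0.0.0/0 -> H3 at depth 0
  Q 89.255.146.18: descend 010110 ; hops seen [H3] ; pick H3
  add 0.0.0.0/0 -> H4 at depth 0
  Q 40.179.77.39: descend 0010100010110011010011010010 ; hops seen [H4,H3] ; pick H3
  Q 40.179.77.42: descend 00101000101100110100110100101010 ; hops seen [H4,H3,H3] ; pick H3
  Q 189.0.0.14: descend 101111010 ; hops seen [H4,H3] ; pick H3
  Q 40.179.77.42: descend 00101000101100110100110100101010 ; hops seen [H4,H3,H3] ; pick H3
  Q 188.216.140.186: descend 1011110 ; hops seen [H4] ; pick H4
  Q 189.0.0.7: descend 101111010 ; hops seen [H4,H3] ; pick H3
  add 189.64.0.0/16 -> H2 at depth 16
  add 40.179.77.32/28 -> H0 at depth 28
  Q 36.238.229.76: descend 0010 ; hops seen [H4] ; pick H4
  add 88.0.0.0/6 -> H3 at depth 6
  add 189.64.163.136/32 -> H2 at depth 32
  add 90.159.138.0/24 -> H1 at depth 24
  add 0.0.0.0/0 -> H1 at depth 0
  add 189.64.163.136/32 -> H4 at depth 32
  add 40.179.0.0/16 -> H1 at depth 16
  Q 40.179.77.32: descend 0010100010110011010011010010 ; hops seen [H1,H1,H3,H0] ; pick H0
  - 40.179.77.32/27 clear@27
  add 90.144.0.0/12 -> H3 at depth 12
  add 189.64.163.0/24 -> H4 at depth 24
  add 40.178.0.0/15 -> H3 at depth 15

== LOOKUPS ==
["H3","H3","H3","H3","H3","H3","H3","H3","H3","H3","H3","H4","H3","H4","H0"]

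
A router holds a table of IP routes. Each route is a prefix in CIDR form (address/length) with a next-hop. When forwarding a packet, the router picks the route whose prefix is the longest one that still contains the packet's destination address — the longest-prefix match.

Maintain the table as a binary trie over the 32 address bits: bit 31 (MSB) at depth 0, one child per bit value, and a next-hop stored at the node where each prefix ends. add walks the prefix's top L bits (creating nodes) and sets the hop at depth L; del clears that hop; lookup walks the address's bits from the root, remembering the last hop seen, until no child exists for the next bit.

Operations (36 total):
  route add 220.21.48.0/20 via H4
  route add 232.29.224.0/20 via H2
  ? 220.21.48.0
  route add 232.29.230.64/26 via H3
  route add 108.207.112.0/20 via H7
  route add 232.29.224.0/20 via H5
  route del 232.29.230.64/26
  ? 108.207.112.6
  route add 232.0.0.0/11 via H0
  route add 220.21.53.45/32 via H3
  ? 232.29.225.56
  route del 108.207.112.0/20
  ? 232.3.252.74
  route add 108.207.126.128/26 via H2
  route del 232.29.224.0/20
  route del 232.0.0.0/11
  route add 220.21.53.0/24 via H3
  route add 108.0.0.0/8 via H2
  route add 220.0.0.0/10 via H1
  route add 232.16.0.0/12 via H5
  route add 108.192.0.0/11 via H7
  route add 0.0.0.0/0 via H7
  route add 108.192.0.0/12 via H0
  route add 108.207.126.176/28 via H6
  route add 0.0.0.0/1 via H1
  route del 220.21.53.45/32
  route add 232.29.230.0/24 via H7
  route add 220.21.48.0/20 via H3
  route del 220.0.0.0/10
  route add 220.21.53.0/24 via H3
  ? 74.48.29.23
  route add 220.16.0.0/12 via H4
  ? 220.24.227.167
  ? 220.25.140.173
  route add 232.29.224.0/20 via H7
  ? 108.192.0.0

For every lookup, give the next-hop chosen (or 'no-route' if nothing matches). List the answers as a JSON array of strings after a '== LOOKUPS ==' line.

Process each operation:
  add 220.21.48.0/20 -> H4 at depth 20
  add 232.29.224.0/20 -> H2 at depth 20
  lookup 220.21.48.0: bits 11011100000101010011 walk d0:-→d1:-→d2:-→d3:-→d4:-→d5:-→d6:-→d7:-→d8:-→d9:-→d10:-→d11:-→d12:-→d13:-→d14:-→d15:-→d16:-→d17:-→d18:-→d19:-→d20:H4 -> H4
  add 232.29.230.64/26 -> H3 at depth 26
  add 108.207.112.0/20 -> H7 at depth 20
  add 232.29.224.0/20 -> H5 at depth 20
  - 232.29.230.64/26 clear@26
  lookup 108.207.112.6: bits 01101100110011110111 walk d0:-→d1:-→d2:-→d3:-→d4:-→d5:-→d6:-→d7:-→d8:-→d9:-→d10:-→d11:-→d12:-→d13:-→d14:-→d15:-→d16:-→d17:-→d18:-→d19:-→d20:H7 -> H7
  add 232.0.0.0/11 -> H0 at depth 11
  add 220.21.53.45/32 -> H3 at depth 32
  lookup 232.29.225.56: bits 111010000001110111100 walk d0:-→d1:-→d2:-→d3:-→d4:-→d5:-→d6:-→d7:-→d8:-→d9:-→d10:-→d11:H0→d12:-→d13:-→d14:-→d15:-→d16:-→d17:-→d18:-→d19:-→d20:H5→d21:- -> H5
  - 108.207.112.0/20 clear@20
  lookup 232.3.252.74: bits 11101000000 walk d0:-→d1:-→d2:-→d3:-→d4:-→d5:-→d6:-→d7:-→d8:-→d9:-→d10:-→d11:H0 -> H0
  add 108.207.126.128/26 -> H2 at depth 26
  - 232.29.224.0/20 clear@20
  - 232.0.0.0/11 clear@11
  add 220.21.53.0/24 -> H3 at depth 24
  add 108.0.0.0/8 -> H2 at depth 8
  add 220.0.0.0/10 -> H1 at depth 10
  add 232.16.0.0/12 -> H5 at depth 12
  add 108.192.0.0/11 -> H7 at depth 11
  add 0.0.0.0/0 -> H7 at depth 0
  add 108.192.0.0/12 -> H0 at depth 12
  add 108.207.126.176/28 -> H6 at depth 28
  add 0.0.0.0/1 -> H1 at depth 1
  - 220.21.53.45/32 clear@32
  add 232.29.230.0/24 -> H7 at depth 24
  add 220.21.48.0/20 -> H3 at depth 20
  - 220.0.0.0/10 clear@10
  add 220.21.53.0/24 -> H3 at depth 24
  lookup 74.48.29.23: bits 01 walk d0:H7→d1:H1→d2:- -> H1
  add 220.16.0.0/12 -> H4 at depth 12
  lookup 220.24.227.167: bits 110111000001 walk d0:H7→d1:-→d2:-→d3:-→d4:-→d5:-→d6:-→d7:-→d8:-→d9:-→d10:-→d11:-→d12:H4 -> H4
  lookup 220.25.140.173: bits 110111000001 walk d0:H7→d1:-→d2:-→d3:-→d4:-→d5:-→d6:-→d7:-→d8:-→d9:-→d10:-→d11:-→d12:H4 -> H4
  add 232.29.224.0/20 -> H7 at depth 20
  lookup 108.192.0.0: bits 011011001100 walk d0:H7→d1:H1→d2:-→d3:-→d4:-→d5:-→d6:-→d7:-→d8:H2→d9:-→d10:-→d11:H7→d12:H0 -> H0

== LOOKUPS ==
["H4","H7","H5","H0","H1","H4","H4","H0"]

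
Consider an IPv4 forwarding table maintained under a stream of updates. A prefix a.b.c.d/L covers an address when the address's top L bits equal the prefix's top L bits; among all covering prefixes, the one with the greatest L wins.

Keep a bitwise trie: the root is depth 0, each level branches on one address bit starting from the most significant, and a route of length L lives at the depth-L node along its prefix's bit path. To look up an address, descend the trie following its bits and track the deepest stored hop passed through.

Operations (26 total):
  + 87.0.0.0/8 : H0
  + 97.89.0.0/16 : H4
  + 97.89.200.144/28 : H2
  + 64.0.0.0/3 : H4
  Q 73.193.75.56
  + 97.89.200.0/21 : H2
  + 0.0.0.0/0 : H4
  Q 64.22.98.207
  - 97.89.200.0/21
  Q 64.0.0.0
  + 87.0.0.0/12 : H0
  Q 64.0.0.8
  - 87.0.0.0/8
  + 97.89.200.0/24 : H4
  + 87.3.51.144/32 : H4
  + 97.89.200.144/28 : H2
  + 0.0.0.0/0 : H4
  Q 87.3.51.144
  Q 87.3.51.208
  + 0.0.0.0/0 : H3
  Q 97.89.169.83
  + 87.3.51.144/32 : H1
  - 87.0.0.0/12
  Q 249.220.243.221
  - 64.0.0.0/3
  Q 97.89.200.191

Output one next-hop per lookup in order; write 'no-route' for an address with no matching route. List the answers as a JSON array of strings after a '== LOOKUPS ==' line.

Apply in order:
  + 87.0.0.0/8 (H0) depth=8
  + 97.89.0.0/16 (H4) depth=16
  + 97.89.200.144/28 (H2) depth=28
  + 64.0.0.0/3 (H4) depth=3
  lookup 73.193.75.56: bits 010 walk d0:-→d1:-→d2:-→d3:H4 -> H4
  + 97.89.200.0/21 (H2) depth=21
  + 0.0.0.0/0 (H4) depth=0
  lookup 64.22.98.207: bits 010 walk d0:H4→d1:-→d2:-→d3:H4 -> H4
  del 97.89.200.0/21 (clear depth 21)
  lookup 64.0.0.0: bits 010 walk d0:H4→d1:-→d2:-→d3:H4 -> H4
  + 87.0.0.0/12 (H0) depth=12
  lookup 64.0.0.8: bits 010 walk d0:H4→d1:-→d2:-→d3:H4 -> H4
  del 87.0.0.0/8 (clear depth 8)
  + 97.89.200.0/24 (H4) depth=24
  + 87.3.51.144/32 (H4) depth=32
  + 97.89.200.144/28 (H2) depth=28
  + 0.0.0.0/0 (H4) depth=0
  lookup 87.3.51.144: bits 01010111000000110011001110010000 walk d0:H4→d1:-→d2:-→d3:H4→d4:-→d5:-→d6:-→d7:-→d8:-→d9:-→d10:-→d11:-→d12:H0→d13:-→d14:-→d15:-→d16:-→d17:-→d18:-→d19:-→d20:-→d21:-→d22:-→d23:-→d24:-→d25:-→d26:-→d27:-→d28:-→d29:-→d30:-→d31:-→d32:H4 -> H4
  lookup 87.3.51.208: bits 0101011100000011001100111 walk d0:H4→d1:-→d2:-→d3:H4→d4:-→d5:-→d6:-→d7:-→d8:-→d9:-→d10:-→d11:-→d12:H0→d13:-→d14:-→d15:-→d16:-→d17:-→d18:-→d19:-→d20:-→d21:-→d22:-→d23:-→d24:-→d25:- -> H0
  + 0.0.0.0/0 (H3) depth=0
  lookup 97.89.169.83: bits 01100001010110011 walk d0:H3→d1:-→d2:-→d3:-→d4:-→d5:-→d6:-→d7:-→d8:-→d9:-→d10:-→d11:-→d12:-→d13:-→d14:-→d15:-→d16:H4→d17:- -> H4
  + 87.3.51.144/32 (H1) depth=32
  del 87.0.0.0/12 (clear depth 12)
  lookup 249.220.243.221: bits ε walk d0:H3 -> H3
  del 64.0.0.0/3 (clear depth 3)
  lookup 97.89.200.191: bits 01100001010110011100100010 walk d0:H3→d1:-→d2:-→d3:-→d4:-→d5:-→d6:-→d7:-→d8:-→d9:-→d10:-→d11:-→d12:-→d13:-→d14:-→d15:-→d16:H4→d17:-→d18:-→d19:-→d20:-→d21:-→d22:-→d23:-→d24:H4→d25:-→d26:- -> H4

== LOOKUPS ==
["H4","H4","H4","H4","H4","H0","H4","H3","H4"]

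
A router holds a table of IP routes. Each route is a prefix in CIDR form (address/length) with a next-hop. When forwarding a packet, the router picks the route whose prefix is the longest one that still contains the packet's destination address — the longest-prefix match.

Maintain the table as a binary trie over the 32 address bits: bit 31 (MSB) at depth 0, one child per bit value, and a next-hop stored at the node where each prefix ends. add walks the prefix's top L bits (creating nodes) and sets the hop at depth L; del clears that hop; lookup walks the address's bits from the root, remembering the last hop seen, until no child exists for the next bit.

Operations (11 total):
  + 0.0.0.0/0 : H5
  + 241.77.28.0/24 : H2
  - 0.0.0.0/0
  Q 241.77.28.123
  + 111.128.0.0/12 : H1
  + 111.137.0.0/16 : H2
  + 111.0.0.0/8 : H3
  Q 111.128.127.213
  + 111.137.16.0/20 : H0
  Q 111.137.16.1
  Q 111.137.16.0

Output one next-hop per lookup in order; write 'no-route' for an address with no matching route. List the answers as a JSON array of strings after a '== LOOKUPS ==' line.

Process each operation:
  + 0.0.0.0/0 (H5) depth=0
  + 241.77.28.0/24 (H2) depth=24
  - 0.0.0.0/0 clear@0
  Q 241.77.28.123: descend 111100010100110100011100 ; hops seen [H2] ; pick H2
  + 111.128.0.0/12 (H1) depth=12
  + 111.137.0.0/16 (H2) depth=16
  + 111.0.0.0/8 (H3) depth=8
  Q 111.128.127.213: descend 011011111000 ; hops seen [H3,H1] ; pick H1
  + 111.137.16.0/20 (H0) depth=20
  Q 111.137.16.1: descend 01101111100010010001 ; hops seen [H3,H1,H2,H0] ; pick H0
  Q 111.137.16.0: descend 01101111100010010001 ; hops seen [H3,H1,H2,H0] ; pick H0

== LOOKUPS ==
["H2","H1","H0","H0"]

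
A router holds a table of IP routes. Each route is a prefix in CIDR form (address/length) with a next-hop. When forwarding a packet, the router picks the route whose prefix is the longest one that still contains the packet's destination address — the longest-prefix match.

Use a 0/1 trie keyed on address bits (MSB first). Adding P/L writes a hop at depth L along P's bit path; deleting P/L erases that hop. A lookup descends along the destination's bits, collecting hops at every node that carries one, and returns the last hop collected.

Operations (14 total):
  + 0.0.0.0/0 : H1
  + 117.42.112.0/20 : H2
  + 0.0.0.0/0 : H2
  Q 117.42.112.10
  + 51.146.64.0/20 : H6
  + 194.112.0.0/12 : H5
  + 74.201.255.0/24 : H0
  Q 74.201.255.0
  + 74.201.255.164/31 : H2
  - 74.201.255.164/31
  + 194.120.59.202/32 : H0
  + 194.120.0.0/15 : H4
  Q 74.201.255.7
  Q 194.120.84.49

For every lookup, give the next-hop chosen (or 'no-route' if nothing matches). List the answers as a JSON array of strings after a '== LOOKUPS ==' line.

Trace:
  add 0.0.0.0/0 -> H1 at depth 0
  add 117.42.112.0/20 -> H2 at depth 20
  add 0.0.0.0/0 -> H2 at depth 0
  ? 117.42.112.10  path d0:H2→d1:-→d2:-→d3:-→d4:-→d5:-→d6:-→d7:-→d8:-→d9:-→d10:-→d11:-→d12:-→d13:-→d14:-→d15:-→d16:-→d17:-→d18:-→d19:-→d20:H2  best=H2
  add 51.146.64.0/20 -> H6 at depth 20
  add 194.112.0.0/12 -> H5 at depth 12
  add 74.201.255.0/24 -> H0 at depth 24
  ? 74.201.255.0  path d0:H2→d1:-→d2:-→d3:-→d4:-→d5:-→d6:-→d7:-→d8:-→d9:-→d10:-→d11:-→d12:-→d13:-→d14:-→d15:-→d16:-→d17:-→d18:-→d19:-→d20:-→d21:-→d22:-→d23:-→d24:H0  best=H0
  add 74.201.255.164/31 -> H2 at depth 31
  del 74.201.255.164/31 (clear depth 31)
  add 194.120.59.202/32 -> H0 at depth 32
  add 194.120.0.0/15 -> H4 at depth 15
  ? 74.201.255.7  path d0:H2→d1:-→d2:-→d3:-→d4:-→d5:-→d6:-→d7:-→d8:-→d9:-→d10:-→d11:-→d12:-→d13:-→d14:-→d15:-→d16:-→d17:-→d18:-→d19:-→d20:-→d21:-→d22:-→d23:-→d24:H0  best=H0
  ? 194.120.84.49  path d0:H2→d1:-→d2:-→d3:-→d4:-→d5:-→d6:-→d7:-→d8:-→d9:-→d10:-→d11:-→d12:H5→d13:-→d14:-→d15:H4→d16:-→d17:-  best=H4

== LOOKUPS ==
["H2","H0","H0","H4"]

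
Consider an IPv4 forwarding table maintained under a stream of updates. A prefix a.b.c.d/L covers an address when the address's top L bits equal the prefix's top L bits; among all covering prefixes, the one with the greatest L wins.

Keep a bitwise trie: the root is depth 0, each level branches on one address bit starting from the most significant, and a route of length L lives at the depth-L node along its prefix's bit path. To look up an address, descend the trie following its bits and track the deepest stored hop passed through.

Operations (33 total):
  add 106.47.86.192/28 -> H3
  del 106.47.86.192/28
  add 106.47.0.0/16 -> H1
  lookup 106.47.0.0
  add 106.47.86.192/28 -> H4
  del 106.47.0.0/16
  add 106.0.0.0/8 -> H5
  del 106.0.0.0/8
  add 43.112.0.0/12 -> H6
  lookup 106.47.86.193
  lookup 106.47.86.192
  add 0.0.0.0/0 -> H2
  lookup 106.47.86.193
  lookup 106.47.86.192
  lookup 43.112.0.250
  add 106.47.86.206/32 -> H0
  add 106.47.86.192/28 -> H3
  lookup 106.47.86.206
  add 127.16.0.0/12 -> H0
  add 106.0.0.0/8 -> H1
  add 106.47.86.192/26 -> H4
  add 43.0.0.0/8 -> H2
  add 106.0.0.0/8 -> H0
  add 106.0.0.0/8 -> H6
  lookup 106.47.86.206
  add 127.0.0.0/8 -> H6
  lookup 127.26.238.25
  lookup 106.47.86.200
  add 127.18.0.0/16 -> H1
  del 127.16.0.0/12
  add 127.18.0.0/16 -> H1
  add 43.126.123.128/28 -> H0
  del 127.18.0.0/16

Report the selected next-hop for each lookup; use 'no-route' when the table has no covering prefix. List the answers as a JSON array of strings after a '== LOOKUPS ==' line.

Trace:
  + 106.47.86.192/28 (H3) depth=28
  - 106.47.86.192/28 clear@28
  + 106.47.0.0/16 (H1) depth=16
  lookup 106.47.0.0: bits 01101010001011110 walk d0:-→d1:-→d2:-→d3:-→d4:-→d5:-→d6:-→d7:-→d8:-→d9:-→d10:-→d11:-→d12:-→d13:-→d14:-→d15:-→d16:H1→d17:- -> H1
  + 106.47.86.192/28 (H4) depth=28
  - 106.47.0.0/16 clear@16
  + 106.0.0.0/8 (H5) depth=8
  - 106.0.0.0/8 clear@8
  + 43.112.0.0/12 (H6) depth=12
  lookup 106.47.86.193: bits 0110101000101111010101101100 walk d0:-→d1:-→d2:-→d3:-→d4:-→d5:-→d6:-→d7:-→d8:-→d9:-→d10:-→d11:-→d12:-→d13:-→d14:-→d15:-→d16:-→d17:-→d18:-→d19:-→d20:-→d21:-→d22:-→d23:-→d24:-→d25:-→d26:-→d27:-→d28:H4 -> H4
  lookup 106.47.86.192: bits 0110101000101111010101101100 walk d0:-→d1:-→d2:-→d3:-→d4:-→d5:-→d6:-→d7:-→d8:-→d9:-→d10:-→d11:-→d12:-→d13:-→d14:-→d15:-→d16:-→d17:-→d18:-→d19:-→d20:-→d21:-→d22:-→d23:-→d24:-→d25:-→d26:-→d27:-→d28:H4 -> H4
  + 0.0.0.0/0 (H2) depth=0
  lookup 106.47.86.193: bits 0110101000101111010101101100 walk d0:H2→d1:-→d2:-→d3:-→d4:-→d5:-→d6:-→d7:-→d8:-→d9:-→d10:-→d11:-→d12:-→d13:-→d14:-→d15:-→d16:-→d17:-→d18:-→d19:-→d20:-→d21:-→d22:-→d23:-→d24:-→d25:-→d26:-→d27:-→d28:H4 -> H4
  lookup 106.47.86.192: bits 0110101000101111010101101100 walk d0:H2→d1:-→d2:-→d3:-→d4:-→d5:-→d6:-→d7:-→d8:-→d9:-→d10:-→d11:-→d12:-→d13:-→d14:-→d15:-→d16:-→d17:-→d18:-→d19:-→d20:-→d21:-→d22:-→d23:-→d24:-→d25:-→d26:-→d27:-→d28:H4 -> H4
  lookup 43.112.0.250: bits 001010110111 walk d0:H2→d1:-→d2:-→d3:-→d4:-→d5:-→d6:-→d7:-→d8:-→d9:-→d10:-→d11:-→d12:H6 -> H6
  + 106.47.86.206/32 (H0) depth=32
  + 106.47.86.192/28 (H3) depth=28
  lookup 106.47.86.206: bits 01101010001011110101011011001110 walk d0:H2→d1:-→d2:-→d3:-→d4:-→d5:-→d6:-→d7:-→d8:-→d9:-→d10:-→d11:-→d12:-→d13:-→d14:-→d15:-→d16:-→d17:-→d18:-→d19:-→d20:-→d21:-→d22:-→d23:-→d24:-→d25:-→d26:-→d27:-→d28:H3→d29:-→d30:-→d31:-→d32:H0 -> H0
  + 127.16.0.0/12 (H0) depth=12
  + 106.0.0.0/8 (H1) depth=8
  + 106.47.86.192/26 (H4) depth=26
  + 43.0.0.0/8 (H2) depth=8
  + 106.0.0.0/8 (H0) depth=8
  + 106.0.0.0/8 (H6) depth=8
  lookup 106.47.86.206: bits 01101010001011110101011011001110 walk d0:H2→d1:-→d2:-→d3:-→d4:-→d5:-→d6:-→d7:-→d8:H6→d9:-→d10:-→d11:-→d12:-→d13:-→d14:-→d15:-→d16:-→d17:-→d18:-→d19:-→d20:-→d21:-→d22:-→d23:-→d24:-→d25:-→d26:H4→d27:-→d28:H3→d29:-→d30:-→d31:-→d32:H0 -> H0
  + 127.0.0.0/8 (H6) depth=8
  lookup 127.26.238.25: bits 011111110001 walk d0:H2→d1:-→d2:-→d3:-→d4:-→d5:-→d6:-→d7:-→d8:H6→d9:-→d10:-→d11:-→d12:H0 -> H0
  lookup 106.47.86.200: bits 01101010001011110101011011001 walk d0:H2→d1:-→d2:-→d3:-→d4:-→d5:-→d6:-→d7:-→d8:H6→d9:-→d10:-→d11:-→d12:-→d13:-→d14:-→d15:-→d16:-→d17:-→d18:-→d19:-→d20:-→d21:-→d22:-→d23:-→d24:-→d25:-→d26:H4→d27:-→d28:H3→d29:- -> H3
  + 127.18.0.0/16 (H1) depth=16
  - 127.16.0.0/12 clear@12
  + 127.18.0.0/16 (H1) depth=16
  + 43.126.123.128/28 (H0) depth=28
  - 127.18.0.0/16 clear@16

== LOOKUPS ==
["H1","H4","H4","H4","H4","H6","H0","H0","H0","H3"]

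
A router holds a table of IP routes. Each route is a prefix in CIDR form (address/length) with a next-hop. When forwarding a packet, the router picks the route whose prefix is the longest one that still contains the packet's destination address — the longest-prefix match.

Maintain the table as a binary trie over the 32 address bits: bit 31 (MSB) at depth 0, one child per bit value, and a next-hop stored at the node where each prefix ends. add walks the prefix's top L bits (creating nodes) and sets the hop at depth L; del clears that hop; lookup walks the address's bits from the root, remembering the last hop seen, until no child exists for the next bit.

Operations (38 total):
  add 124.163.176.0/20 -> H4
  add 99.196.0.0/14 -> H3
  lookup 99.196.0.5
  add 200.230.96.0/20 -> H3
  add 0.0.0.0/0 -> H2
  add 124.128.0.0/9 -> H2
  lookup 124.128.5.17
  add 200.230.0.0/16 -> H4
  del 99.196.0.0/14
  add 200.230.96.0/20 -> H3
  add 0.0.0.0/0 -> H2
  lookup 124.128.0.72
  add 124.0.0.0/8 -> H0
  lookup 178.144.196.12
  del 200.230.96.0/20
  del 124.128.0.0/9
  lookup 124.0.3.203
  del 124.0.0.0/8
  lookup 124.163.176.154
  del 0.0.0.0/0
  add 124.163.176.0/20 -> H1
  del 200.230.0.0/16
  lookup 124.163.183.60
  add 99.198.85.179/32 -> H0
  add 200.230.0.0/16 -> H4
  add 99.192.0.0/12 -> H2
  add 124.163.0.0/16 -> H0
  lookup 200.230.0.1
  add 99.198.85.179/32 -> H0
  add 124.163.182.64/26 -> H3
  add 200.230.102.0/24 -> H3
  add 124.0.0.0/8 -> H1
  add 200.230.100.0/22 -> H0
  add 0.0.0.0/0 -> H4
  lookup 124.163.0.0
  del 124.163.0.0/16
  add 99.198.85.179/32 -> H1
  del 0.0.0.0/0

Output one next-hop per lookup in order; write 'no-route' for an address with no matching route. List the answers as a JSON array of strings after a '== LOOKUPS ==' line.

Process each operation:
  add 124.163.176.0/20 -> H4 at depth 20
  add 99.196.0.0/14 -> H3 at depth 14
  lookup 99.196.0.5: bits 01100011110001 walk d0:-→d1:-→d2:-→d3:-→d4:-→d5:-→d6:-→d7:-→d8:-→d9:-→d10:-→d11:-→d12:-→d13:-→d14:H3 -> H3
  add 200.230.96.0/20 -> H3 at depth 20
  add 0.0.0.0/0 -> H2 at depth 0
  add 124.128.0.0/9 -> H2 at depth 9
  lookup 124.128.5.17: bits 0111110010 walk d0:H2→d1:-→d2:-→d3:-→d4:-→d5:-→d6:-→d7:-→d8:-→d9:H2→d10:- -> H2
  add 200.230.0.0/16 -> H4 at depth 16
  - 99.196.0.0/14 clear@14
  add 200.230.96.0/20 -> H3 at depth 20
  add 0.0.0.0/0 -> H2 at depth 0
  lookup 124.128.0.72: bits 0111110010 walk d0:H2→d1:-→d2:-→d3:-→d4:-→d5:-→d6:-→d7:-→d8:-→d9:H2→d10:- -> H2
  add 124.0.0.0/8 -> H0 at depth 8
  lookup 178.144.196.12: bits 1 walk d0:H2→d1:- -> H2
  - 200.230.96.0/20 clear@20
  - 124.128.0.0/9 clear@9
  lookup 124.0.3.203: bits 01111100 walk d0:H2→d1:-→d2:-→d3:-→d4:-→d5:-→d6:-→d7:-→d8:H0 -> H0
  - 124.0.0.0/8 clear@8
  lookup 124.163.176.154: bits 01111100101000111011 walk d0:H2→d1:-→d2:-→d3:-→d4:-→d5:-→d6:-→d7:-→d8:-→d9:-→d10:-→d11:-→d12:-→d13:-→d14:-→d15:-→d16:-→d17:-→d18:-→d19:-→d20:H4 -> H4
  - 0.0.0.0/0 clear@0
  add 124.163.176.0/20 -> H1 at depth 20
  - 200.230.0.0/16 clear@16
  lookup 124.163.183.60: bits 01111100101000111011 walk d0:-→d1:-→d2:-→d3:-→d4:-→d5:-→d6:-→d7:-→d8:-→d9:-→d10:-→d11:-→d12:-→d13:-→d14:-→d15:-→d16:-→d17:-→d18:-→d19:-→d20:H1 -> H1
  add 99.198.85.179/32 -> H0 at depth 32
  add 200.230.0.0/16 -> H4 at depth 16
  add 99.192.0.0/12 -> H2 at depth 12
  add 124.163.0.0/16 -> H0 at depth 16
  lookup 200.230.0.1: bits 11001000111001100 walk d0:-→d1:-→d2:-→d3:-→d4:-→d5:-→d6:-→d7:-→d8:-→d9:-→d10:-→d11:-→d12:-→d13:-→d14:-→d15:-→d16:H4→d17:- -> H4
  add 99.198.85.179/32 -> H0 at depth 32
  add 124.163.182.64/26 -> H3 at depth 26
  add 200.230.102.0/24 -> H3 at depth 24
  add 124.0.0.0/8 -> H1 at depth 8
  add 200.230.100.0/22 -> H0 at depth 22
  add 0.0.0.0/0 -> H4 at depth 0
  lookup 124.163.0.0: bits 0111110010100011 walk d0:H4→d1:-→d2:-→d3:-→d4:-→d5:-→d6:-→d7:-→d8:H1→d9:-→d10:-→d11:-→d12:-→d13:-→d14:-→d15:-→d16:H0 -> H0
  - 124.163.0.0/16 clear@16
  add 99.198.85.179/32 -> H1 at depth 32
  - 0.0.0.0/0 clear@0

== LOOKUPS ==
["H3","H2","H2","H2","H0","H4","H1","H4","H0"]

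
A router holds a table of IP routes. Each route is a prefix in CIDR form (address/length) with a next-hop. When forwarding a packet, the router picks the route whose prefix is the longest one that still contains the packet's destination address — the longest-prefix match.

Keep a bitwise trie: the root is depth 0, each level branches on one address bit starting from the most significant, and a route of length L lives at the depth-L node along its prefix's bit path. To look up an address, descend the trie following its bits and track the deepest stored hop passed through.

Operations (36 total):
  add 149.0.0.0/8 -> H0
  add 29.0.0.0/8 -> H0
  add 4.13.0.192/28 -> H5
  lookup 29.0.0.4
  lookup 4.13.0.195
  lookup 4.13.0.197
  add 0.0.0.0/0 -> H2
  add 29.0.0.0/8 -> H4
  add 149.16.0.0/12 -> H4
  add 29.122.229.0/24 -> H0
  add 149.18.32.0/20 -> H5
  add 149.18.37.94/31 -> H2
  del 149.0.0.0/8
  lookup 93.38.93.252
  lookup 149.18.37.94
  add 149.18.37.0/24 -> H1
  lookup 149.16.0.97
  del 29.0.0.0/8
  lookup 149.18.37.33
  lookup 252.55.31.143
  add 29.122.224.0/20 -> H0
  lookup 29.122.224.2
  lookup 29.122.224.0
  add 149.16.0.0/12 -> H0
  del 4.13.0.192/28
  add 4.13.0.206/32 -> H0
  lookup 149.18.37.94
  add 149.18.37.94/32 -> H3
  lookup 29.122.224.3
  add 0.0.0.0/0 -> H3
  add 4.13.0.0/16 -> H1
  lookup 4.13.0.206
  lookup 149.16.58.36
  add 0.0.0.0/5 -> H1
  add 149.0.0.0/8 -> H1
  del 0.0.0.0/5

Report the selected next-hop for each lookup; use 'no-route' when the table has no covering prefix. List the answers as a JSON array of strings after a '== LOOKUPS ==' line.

Trace:
  add 149.0.0.0/8 -> H0 at depth 8
  add 29.0.0.0/8 -> H0 at depth 8
  add 4.13.0.192/28 -> H5 at depth 28
  lookup 29.0.0.4: bits 00011101 walk d0:-→d1:-→d2:-→d3:-→d4:-→d5:-→d6:-→d7:-→d8:H0 -> H0
  lookup 4.13.0.195: bits 0000010000001101000000001100 walk d0:-→d1:-→d2:-→d3:-→d4:-→d5:-→d6:-→d7:-→d8:-→d9:-→d10:-→d11:-→d12:-→d13:-→d14:-→d15:-→d16:-→d17:-→d18:-→d19:-→d20:-→d21:-→d22:-→d23:-→d24:-→d25:-→d26:-→d27:-→d28:H5 -> H5
  lookup 4.13.0.197: bits 0000010000001101000000001100 walk d0:-→d1:-→d2:-→d3:-→d4:-→d5:-→d6:-→d7:-→d8:-→d9:-→d10:-→d11:-→d12:-→d13:-→d14:-→d15:-→d16:-→d17:-→d18:-→d19:-→d20:-→d21:-→d22:-→d23:-→d24:-→d25:-→d26:-→d27:-→d28:H5 -> H5
  add 0.0.0.0/0 -> H2 at depth 0
  add 29.0.0.0/8 -> H4 at depth 8
  add 149.16.0.0/12 -> H4 at depth 12
  add 29.122.229.0/24 -> H0 at depth 24
  add 149.18.32.0/20 -> H5 at depth 20
  add 149.18.37.94/31 -> H2 at depth 31
  - 149.0.0.0/8 clear@8
  lookup 93.38.93.252: bits 0 walk d0:H2→d1:- -> H2
  lookup 149.18.37.94: bits 1001010100010010001001010101111 walk d0:H2→d1:-→d2:-→d3:-→d4:-→d5:-→d6:-→d7:-→d8:-→d9:-→d10:-→d11:-→d12:H4→d13:-→d14:-→d15:-→d16:-→d17:-→d18:-→d19:-→d20:H5→d21:-→d22:-→d23:-→d24:-→d25:-→d26:-→d27:-→d28:-→d29:-→d30:-→d31:H2 -> H2
  add 149.18.37.0/24 -> H1 at depth 24
  lookup 149.16.0.97: bits 10010101000100 walk d0:H2→d1:-→d2:-→d3:-→d4:-→d5:-→d6:-→d7:-→d8:-→d9:-→d10:-→d11:-→d12:H4→d13:-→d14:- -> H4
  - 29.0.0.0/8 clear@8
  lookup 149.18.37.33: bits 1001010100010010001001010 walk d0:H2→d1:-→d2:-→d3:-→d4:-→d5:-→d6:-→d7:-→d8:-→d9:-→d10:-→d11:-→d12:H4→d13:-→d14:-→d15:-→d16:-→d17:-→d18:-→d19:-→d20:H5→d21:-→d22:-→d23:-→d24:H1→d25:- -> H1
  lookup 252.55.31.143: bits 1 walk d0:H2→d1:- -> H2
  add 29.122.224.0/20 -> H0 at depth 20
  lookup 29.122.224.2: bits 000111010111101011100 walk d0:H2→d1:-→d2:-→d3:-→d4:-→d5:-→d6:-→d7:-→d8:-→d9:-→d10:-→d11:-→d12:-→d13:-→d14:-→d15:-→d16:-→d17:-→d18:-→d19:-→d20:H0→d21:- -> H0
  lookup 29.122.224.0: bits 000111010111101011100 walk d0:H2→d1:-→d2:-→d3:-→d4:-→d5:-→d6:-→d7:-→d8:-→d9:-→d10:-→d11:-→d12:-→d13:-→d14:-→d15:-→d16:-→d17:-→d18:-→d19:-→d20:H0→d21:- -> H0
  add 149.16.0.0/12 -> H0 at depth 12
  - 4.13.0.192/28 clear@28
  add 4.13.0.206/32 -> H0 at depth 32
  lookup 149.18.37.94: bits 1001010100010010001001010101111 walk d0:H2→d1:-→d2:-→d3:-→d4:-→d5:-→d6:-→d7:-→d8:-→d9:-→d10:-→d11:-→d12:H0→d13:-→d14:-→d15:-→d16:-→d17:-→d18:-→d19:-→d20:H5→d21:-→d22:-→d23:-→d24:H1→d25:-→d26:-→d27:-→d28:-→d29:-→d30:-→d31:H2 -> H2
  add 149.18.37.94/32 -> H3 at depth 32
  lookup 29.122.224.3: bits 000111010111101011100 walk d0:H2→d1:-→d2:-→d3:-→d4:-→d5:-→d6:-→d7:-→d8:-→d9:-→d10:-→d11:-→d12:-→d13:-→d14:-→d15:-→d16:-→d17:-→d18:-→d19:-→d20:H0→d21:- -> H0
  add 0.0.0.0/0 -> H3 at depth 0
  add 4.13.0.0/16 -> H1 at depth 16
  lookup 4.13.0.206: bits 00000100000011010000000011001110 walk d0:H3→d1:-→d2:-→d3:-→d4:-→d5:-→d6:-→d7:-→d8:-→d9:-→d10:-→d11:-→d12:-→d13:-→d14:-→d15:-→d16:H1→d17:-→d18:-→d19:-→d20:-→d21:-→d22:-→d23:-→d24:-→d25:-→d26:-→d27:-→d28:-→d29:-→d30:-→d31:-→d32:H0 -> H0
  lookup 149.16.58.36: bits 10010101000100 walk d0:H3→d1:-→d2:-→d3:-→d4:-→d5:-→d6:-→d7:-→d8:-→d9:-→d10:-→d11:-→d12:H0→d13:-→d14:- -> H0
  add 0.0.0.0/5 -> H1 at depth 5
  add 149.0.0.0/8 -> H1 at depth 8
  - 0.0.0.0/5 clear@5

== LOOKUPS ==
["H0","H5","H5","H2","H2","H4","H1","H2","H0","H0","H2","H0","H0","H0"]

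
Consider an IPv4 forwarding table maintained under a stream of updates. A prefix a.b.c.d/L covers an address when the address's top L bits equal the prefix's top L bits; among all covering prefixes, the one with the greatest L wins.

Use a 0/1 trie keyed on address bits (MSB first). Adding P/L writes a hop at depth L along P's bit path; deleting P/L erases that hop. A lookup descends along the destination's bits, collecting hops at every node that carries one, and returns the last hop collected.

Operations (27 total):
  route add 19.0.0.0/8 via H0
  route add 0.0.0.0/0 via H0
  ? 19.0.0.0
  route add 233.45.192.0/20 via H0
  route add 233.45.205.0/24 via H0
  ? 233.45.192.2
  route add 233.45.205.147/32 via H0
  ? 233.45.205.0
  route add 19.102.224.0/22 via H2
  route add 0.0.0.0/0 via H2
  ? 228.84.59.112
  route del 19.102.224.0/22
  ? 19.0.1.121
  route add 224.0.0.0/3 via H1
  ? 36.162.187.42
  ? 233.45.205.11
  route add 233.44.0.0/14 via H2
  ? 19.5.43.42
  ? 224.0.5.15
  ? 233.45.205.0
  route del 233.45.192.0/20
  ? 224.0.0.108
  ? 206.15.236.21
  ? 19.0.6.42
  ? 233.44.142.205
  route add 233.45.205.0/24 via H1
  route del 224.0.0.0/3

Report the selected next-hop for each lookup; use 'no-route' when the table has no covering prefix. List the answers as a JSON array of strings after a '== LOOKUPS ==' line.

Trace:
  add 19.0.0.0/8 -> H0 at depth 8
  add 0.0.0.0/0 -> H0 at depth 0
  ? 19.0.0.0  path d0:H0→d1:-→d2:-→d3:-→d4:-→d5:-→d6:-→d7:-→d8:H0  best=H0
  add 233.45.192.0/20 -> H0 at depth 20
  add 233.45.205.0/24 -> H0 at depth 24
  ? 233.45.192.2  path d0:H0→d1:-→d2:-→d3:-→d4:-→d5:-→d6:-→d7:-→d8:-→d9:-→d10:-→d11:-→d12:-→d13:-→d14:-→d15:-→d16:-→d17:-→d18:-→d19:-→d20:H0  best=H0
  add 233.45.205.147/32 -> H0 at depth 32
  ? 233.45.205.0  path d0:H0→d1:-→d2:-→d3:-→d4:-→d5:-→d6:-→d7:-→d8:-→d9:-→d10:-→d11:-→d12:-→d13:-→d14:-→d15:-→d16:-→d17:-→d18:-→d19:-→d20:H0→d21:-→d22:-→d23:-→d24:H0  best=H0
  add 19.102.224.0/22 -> H2 at depth 22
  add 0.0.0.0/0 -> H2 at depth 0
  ? 228.84.59.112  path d0:H2→d1:-→d2:-→d3:-→d4:-  best=H2
  - 19.102.224.0/22 clear@22
  ? 19.0.1.121  path d0:H2→d1:-→d2:-→d3:-→d4:-→d5:-→d6:-→d7:-→d8:H0→d9:-  best=H0
  add 224.0.0.0/3 -> H1 at depth 3
  ? 36.162.187.42  path d0:H2→d1:-→d2:-  best=H2
  ? 233.45.205.11  path d0:H2→d1:-→d2:-→d3:H1→d4:-→d5:-→d6:-→d7:-→d8:-→d9:-→d10:-→d11:-→d12:-→d13:-→d14:-→d15:-→d16:-→d17:-→d18:-→d19:-→d20:H0→d21:-→d22:-→d23:-→d24:H0  best=H0
  add 233.44.0.0/14 -> H2 at depth 14
  ? 19.5.43.42  path d0:H2→d1:-→d2:-→d3:-→d4:-→d5:-→d6:-→d7:-→d8:H0→d9:-  best=H0
  ? 224.0.5.15  path d0:H2→d1:-→d2:-→d3:H1→d4:-  best=H1
  ? 233.45.205.0  path d0:H2→d1:-→d2:-→d3:H1→d4:-→d5:-→d6:-→d7:-→d8:-→d9:-→d10:-→d11:-→d12:-→d13:-→d14:H2→d15:-→d16:-→d17:-→d18:-→d19:-→d20:H0→d21:-→d22:-→d23:-→d24:H0  best=H0
  - 233.45.192.0/20 clear@20
  ? 224.0.0.108  path d0:H2→d1:-→d2:-→d3:H1→d4:-  best=H1
  ? 206.15.236.21  path d0:H2→d1:-→d2:-  best=H2
  ? 19.0.6.42  path d0:H2→d1:-→d2:-→d3:-→d4:-→d5:-→d6:-→d7:-→d8:H0→d9:-  best=H0
  ? 233.44.142.205  path d0:H2→d1:-→d2:-→d3:H1→d4:-→d5:-→d6:-→d7:-→d8:-→d9:-→d10:-→d11:-→d12:-→d13:-→d14:H2→d15:-  best=H2
  add 233.45.205.0/24 -> H1 at depth 24
  - 224.0.0.0/3 clear@3

== LOOKUPS ==
["H0","H0","H0","H2","H0","H2","H0","H0","H1","H0","H1","H2","H0","H2"]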